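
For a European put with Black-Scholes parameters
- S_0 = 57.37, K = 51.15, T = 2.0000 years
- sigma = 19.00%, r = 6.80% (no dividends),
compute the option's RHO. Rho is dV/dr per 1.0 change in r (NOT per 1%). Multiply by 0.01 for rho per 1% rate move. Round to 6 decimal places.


Answer: Rho = -18.945982

Derivation:
d1 = 1.0675787510; d2 = 0.7988781741
phi(d1) = 0.2256431008; exp(-qT) = 1.0000000000; exp(-rT) = 0.8728426325
N(-d2) = 0.2121805279
Rho = -K*T*exp(-rT)*N(-d2) = -51.1500 * 2.0000 * 0.8728426325 * 0.2121805279 = -18.945982


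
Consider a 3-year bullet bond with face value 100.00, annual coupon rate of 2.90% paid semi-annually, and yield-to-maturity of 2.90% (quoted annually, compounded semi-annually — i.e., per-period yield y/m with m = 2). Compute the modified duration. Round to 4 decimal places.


Answer: Modified duration = 2.8535

Derivation:
Coupon per period c = face * coupon_rate / m = 1.450000
Periods per year m = 2; per-period yield y/m = 0.014500
Number of cashflows N = 6
Cashflows (t years, CF_t, discount factor 1/(1+y/m)^(m*t), PV):
  t = 0.5000: CF_t = 1.450000, DF = 0.985707, PV = 1.429276
  t = 1.0000: CF_t = 1.450000, DF = 0.971619, PV = 1.408847
  t = 1.5000: CF_t = 1.450000, DF = 0.957732, PV = 1.388711
  t = 2.0000: CF_t = 1.450000, DF = 0.944043, PV = 1.368862
  t = 2.5000: CF_t = 1.450000, DF = 0.930550, PV = 1.349298
  t = 3.0000: CF_t = 101.450000, DF = 0.917250, PV = 93.055006
Price P = sum_t PV_t = 100.000000
First compute Macaulay numerator sum_t t * PV_t:
  t * PV_t at t = 0.5000: 0.714638
  t * PV_t at t = 1.0000: 1.408847
  t * PV_t at t = 1.5000: 2.083066
  t * PV_t at t = 2.0000: 2.737725
  t * PV_t at t = 2.5000: 3.373244
  t * PV_t at t = 3.0000: 279.165019
Macaulay duration D = 289.482539 / 100.000000 = 2.894825
Modified duration = D / (1 + y/m) = 2.894825 / (1 + 0.014500) = 2.853450


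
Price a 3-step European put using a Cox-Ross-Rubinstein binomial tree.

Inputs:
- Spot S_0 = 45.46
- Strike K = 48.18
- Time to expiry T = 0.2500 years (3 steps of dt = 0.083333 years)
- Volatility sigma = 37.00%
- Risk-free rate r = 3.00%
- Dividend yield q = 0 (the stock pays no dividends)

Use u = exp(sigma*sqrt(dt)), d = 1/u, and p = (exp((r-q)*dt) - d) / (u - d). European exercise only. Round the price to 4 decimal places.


Answer: Price = V(0,0) = 4.8638

Derivation:
dt = T/N = 0.083333
u = exp(sigma*sqrt(dt)) = 1.112723; d = 1/u = 0.898697
p = (exp((r-q)*dt) - d) / (u - d) = 0.485018
Discount per step: exp(-r*dt) = 0.997503
Stock lattice S(k, i) with i counting down-moves:
  k=0: S(0,0) = 45.4600
  k=1: S(1,0) = 50.5844; S(1,1) = 40.8547
  k=2: S(2,0) = 56.2864; S(2,1) = 45.4600; S(2,2) = 36.7160
  k=3: S(3,0) = 62.6311; S(3,1) = 50.5844; S(3,2) = 40.8547; S(3,3) = 32.9966
Terminal payoffs V(N, i) = max(K - S_T, 0):
  V(3,0) = 0.000000; V(3,1) = 0.000000; V(3,2) = 7.325253; V(3,3) = 15.183437
Backward induction: V(k, i) = exp(-r*dt) * [p * V(k+1, i) + (1-p) * V(k+1, i+1)].
  V(2,0) = exp(-r*dt) * [p*0.000000 + (1-p)*0.000000] = 0.000000
  V(2,1) = exp(-r*dt) * [p*0.000000 + (1-p)*7.325253] = 3.762952
  V(2,2) = exp(-r*dt) * [p*7.325253 + (1-p)*15.183437] = 11.343679
  V(1,0) = exp(-r*dt) * [p*0.000000 + (1-p)*3.762952] = 1.933013
  V(1,1) = exp(-r*dt) * [p*3.762952 + (1-p)*11.343679] = 7.647744
  V(0,0) = exp(-r*dt) * [p*1.933013 + (1-p)*7.647744] = 4.863820


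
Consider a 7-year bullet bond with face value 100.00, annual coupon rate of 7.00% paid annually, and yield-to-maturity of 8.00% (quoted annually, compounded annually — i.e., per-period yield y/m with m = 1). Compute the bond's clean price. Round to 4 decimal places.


Answer: Price = 94.7936

Derivation:
Coupon per period c = face * coupon_rate / m = 7.000000
Periods per year m = 1; per-period yield y/m = 0.080000
Number of cashflows N = 7
Cashflows (t years, CF_t, discount factor 1/(1+y/m)^(m*t), PV):
  t = 1.0000: CF_t = 7.000000, DF = 0.925926, PV = 6.481481
  t = 2.0000: CF_t = 7.000000, DF = 0.857339, PV = 6.001372
  t = 3.0000: CF_t = 7.000000, DF = 0.793832, PV = 5.556826
  t = 4.0000: CF_t = 7.000000, DF = 0.735030, PV = 5.145209
  t = 5.0000: CF_t = 7.000000, DF = 0.680583, PV = 4.764082
  t = 6.0000: CF_t = 7.000000, DF = 0.630170, PV = 4.411187
  t = 7.0000: CF_t = 107.000000, DF = 0.583490, PV = 62.433472
Price P = sum_t PV_t = 94.793630


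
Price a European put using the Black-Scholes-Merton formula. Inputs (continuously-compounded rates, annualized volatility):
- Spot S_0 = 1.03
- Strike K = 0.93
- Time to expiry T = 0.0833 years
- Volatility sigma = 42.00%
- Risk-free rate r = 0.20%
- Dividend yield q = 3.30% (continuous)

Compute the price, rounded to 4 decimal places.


d1 = (ln(S/K) + (r - q + 0.5*sigma^2) * T) / (sigma * sqrt(T)) = 0.88182534
d2 = d1 - sigma * sqrt(T) = 0.76060603
exp(-rT) = 0.99983341; exp(-qT) = 0.99725487
P = K * exp(-rT) * N(-d2) - S_0 * exp(-qT) * N(-d1)
N(-d1) = 0.18893563; N(-d2) = 0.22344621
P = 0.9300 * 0.99983341 * 0.22344621 - 1.0300 * 0.99725487 * 0.18893563 = 0.0137

Answer: Price = 0.0137


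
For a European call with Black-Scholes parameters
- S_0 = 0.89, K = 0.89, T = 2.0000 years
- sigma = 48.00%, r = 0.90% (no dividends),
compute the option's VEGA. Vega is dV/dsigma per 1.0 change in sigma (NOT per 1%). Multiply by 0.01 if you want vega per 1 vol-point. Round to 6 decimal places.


Answer: Vega = 0.469611

Derivation:
d1 = 0.3659277593; d2 = -0.3128947507
phi(d1) = 0.3731069782; exp(-qT) = 1.0000000000; exp(-rT) = 0.9821610324
Vega = S * exp(-qT) * phi(d1) * sqrt(T) = 0.8900 * 1.0000000000 * 0.3731069782 * 1.4142135624 = 0.469611


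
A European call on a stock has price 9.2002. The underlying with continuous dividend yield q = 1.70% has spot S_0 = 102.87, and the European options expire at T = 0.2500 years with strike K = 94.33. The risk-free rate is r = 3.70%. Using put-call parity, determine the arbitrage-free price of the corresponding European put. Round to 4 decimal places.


Answer: Put price = 0.2279

Derivation:
Put-call parity: C - P = S_0 * exp(-qT) - K * exp(-rT).
S_0 * exp(-qT) = 102.8700 * 0.99575902 = 102.43373023
K * exp(-rT) = 94.3300 * 0.99079265 = 93.46147064
P = C - S*exp(-qT) + K*exp(-rT)
P = 9.2002 - 102.43373023 + 93.46147064 = 0.2279


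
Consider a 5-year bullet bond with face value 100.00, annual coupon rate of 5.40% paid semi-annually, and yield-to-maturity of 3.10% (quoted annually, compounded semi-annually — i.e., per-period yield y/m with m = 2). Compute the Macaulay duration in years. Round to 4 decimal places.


Coupon per period c = face * coupon_rate / m = 2.700000
Periods per year m = 2; per-period yield y/m = 0.015500
Number of cashflows N = 10
Cashflows (t years, CF_t, discount factor 1/(1+y/m)^(m*t), PV):
  t = 0.5000: CF_t = 2.700000, DF = 0.984737, PV = 2.658789
  t = 1.0000: CF_t = 2.700000, DF = 0.969706, PV = 2.618207
  t = 1.5000: CF_t = 2.700000, DF = 0.954905, PV = 2.578244
  t = 2.0000: CF_t = 2.700000, DF = 0.940330, PV = 2.538891
  t = 2.5000: CF_t = 2.700000, DF = 0.925977, PV = 2.500139
  t = 3.0000: CF_t = 2.700000, DF = 0.911844, PV = 2.461978
  t = 3.5000: CF_t = 2.700000, DF = 0.897926, PV = 2.424400
  t = 4.0000: CF_t = 2.700000, DF = 0.884220, PV = 2.387395
  t = 4.5000: CF_t = 2.700000, DF = 0.870724, PV = 2.350956
  t = 5.0000: CF_t = 102.700000, DF = 0.857434, PV = 88.058476
Price P = sum_t PV_t = 110.577474
Macaulay numerator sum_t t * PV_t:
  t * PV_t at t = 0.5000: 1.329394
  t * PV_t at t = 1.0000: 2.618207
  t * PV_t at t = 1.5000: 3.867366
  t * PV_t at t = 2.0000: 5.077782
  t * PV_t at t = 2.5000: 6.250347
  t * PV_t at t = 3.0000: 7.385935
  t * PV_t at t = 3.5000: 8.485400
  t * PV_t at t = 4.0000: 9.549581
  t * PV_t at t = 4.5000: 10.579300
  t * PV_t at t = 5.0000: 440.292381
Macaulay duration D = (sum_t t * PV_t) / P = 495.435693 / 110.577474 = 4.480440

Answer: Macaulay duration = 4.4804 years


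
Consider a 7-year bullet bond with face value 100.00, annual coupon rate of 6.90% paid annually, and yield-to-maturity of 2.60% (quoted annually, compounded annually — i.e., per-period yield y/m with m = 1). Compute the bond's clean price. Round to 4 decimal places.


Coupon per period c = face * coupon_rate / m = 6.900000
Periods per year m = 1; per-period yield y/m = 0.026000
Number of cashflows N = 7
Cashflows (t years, CF_t, discount factor 1/(1+y/m)^(m*t), PV):
  t = 1.0000: CF_t = 6.900000, DF = 0.974659, PV = 6.725146
  t = 2.0000: CF_t = 6.900000, DF = 0.949960, PV = 6.554723
  t = 3.0000: CF_t = 6.900000, DF = 0.925887, PV = 6.388619
  t = 4.0000: CF_t = 6.900000, DF = 0.902424, PV = 6.226724
  t = 5.0000: CF_t = 6.900000, DF = 0.879555, PV = 6.068932
  t = 6.0000: CF_t = 6.900000, DF = 0.857266, PV = 5.915139
  t = 7.0000: CF_t = 106.900000, DF = 0.835542, PV = 89.319479
Price P = sum_t PV_t = 127.198763

Answer: Price = 127.1988


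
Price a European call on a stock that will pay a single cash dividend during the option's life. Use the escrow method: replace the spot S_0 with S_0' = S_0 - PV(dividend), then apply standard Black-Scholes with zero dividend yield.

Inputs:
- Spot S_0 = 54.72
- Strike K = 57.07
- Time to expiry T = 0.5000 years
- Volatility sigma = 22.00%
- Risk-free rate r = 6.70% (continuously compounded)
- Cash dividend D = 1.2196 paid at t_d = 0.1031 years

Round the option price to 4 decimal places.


Answer: Price = 2.5953

Derivation:
PV(D) = D * exp(-r * t_d) = 1.2196 * 0.99311610 = 1.21120440
S_0' = S_0 - PV(D) = 54.7200 - 1.21120440 = 53.50879560
d1 = (ln(S_0'/K) + (r + sigma^2/2)*T) / (sigma*sqrt(T)) = -0.12106015
d2 = d1 - sigma*sqrt(T) = -0.27662365
exp(-rT) = 0.96705491
N(d1) = 0.45182169; N(d2) = 0.39103455
C = S_0' * N(d1) - K * exp(-rT) * N(d2) = 53.50879560 * 0.45182169 - 57.0700 * 0.96705491 * 0.39103455 = 2.5953


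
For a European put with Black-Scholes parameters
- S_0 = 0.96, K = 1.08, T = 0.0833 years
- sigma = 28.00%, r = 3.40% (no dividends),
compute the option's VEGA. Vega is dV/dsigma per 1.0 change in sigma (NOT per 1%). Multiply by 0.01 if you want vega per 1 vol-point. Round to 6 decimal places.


Answer: Vega = 0.042536

Derivation:
d1 = -1.3820258493; d2 = -1.4628387195
phi(d1) = 0.1535181839; exp(-qT) = 1.0000000000; exp(-rT) = 0.9971718069
Vega = S * exp(-qT) * phi(d1) * sqrt(T) = 0.9600 * 1.0000000000 * 0.1535181839 * 0.2886173938 = 0.042536


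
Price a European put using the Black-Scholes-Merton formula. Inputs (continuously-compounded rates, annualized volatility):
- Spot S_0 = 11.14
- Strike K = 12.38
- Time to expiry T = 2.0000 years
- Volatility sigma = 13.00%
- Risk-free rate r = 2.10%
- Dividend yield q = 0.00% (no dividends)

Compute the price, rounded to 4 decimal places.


d1 = (ln(S/K) + (r - q + 0.5*sigma^2) * T) / (sigma * sqrt(T)) = -0.25368833
d2 = d1 - sigma * sqrt(T) = -0.43753610
exp(-rT) = 0.95886978; exp(-qT) = 1.00000000
P = K * exp(-rT) * N(-d2) - S_0 * exp(-qT) * N(-d1)
N(-d1) = 0.60013183; N(-d2) = 0.66913870
P = 12.3800 * 0.95886978 * 0.66913870 - 11.1400 * 1.00000000 * 0.60013183 = 1.2577

Answer: Price = 1.2577


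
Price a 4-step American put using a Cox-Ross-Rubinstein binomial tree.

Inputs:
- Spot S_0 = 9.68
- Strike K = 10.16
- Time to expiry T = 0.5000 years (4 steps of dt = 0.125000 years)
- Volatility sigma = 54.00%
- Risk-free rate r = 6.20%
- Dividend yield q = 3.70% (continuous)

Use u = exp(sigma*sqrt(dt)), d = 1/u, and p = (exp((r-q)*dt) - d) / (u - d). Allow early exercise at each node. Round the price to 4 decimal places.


dt = T/N = 0.125000
u = exp(sigma*sqrt(dt)) = 1.210361; d = 1/u = 0.826200
p = (exp((r-q)*dt) - d) / (u - d) = 0.460562
Discount per step: exp(-r*dt) = 0.992280
Stock lattice S(k, i) with i counting down-moves:
  k=0: S(0,0) = 9.6800
  k=1: S(1,0) = 11.7163; S(1,1) = 7.9976
  k=2: S(2,0) = 14.1810; S(2,1) = 9.6800; S(2,2) = 6.6076
  k=3: S(3,0) = 17.1641; S(3,1) = 11.7163; S(3,2) = 7.9976; S(3,3) = 5.4592
  k=4: S(4,0) = 20.7747; S(4,1) = 14.1810; S(4,2) = 9.6800; S(4,3) = 6.6076; S(4,4) = 4.5104
Terminal payoffs V(N, i) = max(K - S_T, 0):
  V(4,0) = 0.000000; V(4,1) = 0.000000; V(4,2) = 0.480000; V(4,3) = 3.552375; V(4,4) = 5.649597
Backward induction: V(k, i) = exp(-r*dt) * [p * V(k+1, i) + (1-p) * V(k+1, i+1)]; then take max(V_cont, immediate exercise) for American.
  V(3,0) = exp(-r*dt) * [p*0.000000 + (1-p)*0.000000] = 0.000000; exercise = 0.000000; V(3,0) = max -> 0.000000
  V(3,1) = exp(-r*dt) * [p*0.000000 + (1-p)*0.480000] = 0.256931; exercise = 0.000000; V(3,1) = max -> 0.256931
  V(3,2) = exp(-r*dt) * [p*0.480000 + (1-p)*3.552375] = 2.120855; exercise = 2.162387; V(3,2) = max -> 2.162387
  V(3,3) = exp(-r*dt) * [p*3.552375 + (1-p)*5.649597] = 4.647538; exercise = 4.700783; V(3,3) = max -> 4.700783
  V(2,0) = exp(-r*dt) * [p*0.000000 + (1-p)*0.256931] = 0.137528; exercise = 0.000000; V(2,0) = max -> 0.137528
  V(2,1) = exp(-r*dt) * [p*0.256931 + (1-p)*2.162387] = 1.274888; exercise = 0.480000; V(2,1) = max -> 1.274888
  V(2,2) = exp(-r*dt) * [p*2.162387 + (1-p)*4.700783] = 3.504429; exercise = 3.552375; V(2,2) = max -> 3.552375
  V(1,0) = exp(-r*dt) * [p*0.137528 + (1-p)*1.274888] = 0.745265; exercise = 0.000000; V(1,0) = max -> 0.745265
  V(1,1) = exp(-r*dt) * [p*1.274888 + (1-p)*3.552375] = 2.484124; exercise = 2.162387; V(1,1) = max -> 2.484124
  V(0,0) = exp(-r*dt) * [p*0.745265 + (1-p)*2.484124] = 1.670277; exercise = 0.480000; V(0,0) = max -> 1.670277

Answer: Price = V(0,0) = 1.6703


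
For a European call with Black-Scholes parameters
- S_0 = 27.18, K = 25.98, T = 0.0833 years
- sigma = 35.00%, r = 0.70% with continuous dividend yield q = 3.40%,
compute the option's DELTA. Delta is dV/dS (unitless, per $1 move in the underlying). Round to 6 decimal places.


Answer: Delta = 0.680763

Derivation:
d1 = 0.4752453150; d2 = 0.3742292272
phi(d1) = 0.3563408409; exp(-qT) = 0.9971718069; exp(-rT) = 0.9994170700
N(d1) = 0.6826939342
Delta = exp(-qT) * N(d1) = 0.9971718069 * 0.6826939342 = 0.680763


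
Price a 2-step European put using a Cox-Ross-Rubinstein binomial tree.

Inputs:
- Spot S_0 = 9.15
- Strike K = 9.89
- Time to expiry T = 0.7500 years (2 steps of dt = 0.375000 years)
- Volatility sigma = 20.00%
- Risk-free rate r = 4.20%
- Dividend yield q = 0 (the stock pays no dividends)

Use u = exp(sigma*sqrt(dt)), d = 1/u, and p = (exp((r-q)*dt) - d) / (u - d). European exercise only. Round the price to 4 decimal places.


dt = T/N = 0.375000
u = exp(sigma*sqrt(dt)) = 1.130290; d = 1/u = 0.884728
p = (exp((r-q)*dt) - d) / (u - d) = 0.534066
Discount per step: exp(-r*dt) = 0.984373
Stock lattice S(k, i) with i counting down-moves:
  k=0: S(0,0) = 9.1500
  k=1: S(1,0) = 10.3422; S(1,1) = 8.0953
  k=2: S(2,0) = 11.6896; S(2,1) = 9.1500; S(2,2) = 7.1621
Terminal payoffs V(N, i) = max(K - S_T, 0):
  V(2,0) = 0.000000; V(2,1) = 0.740000; V(2,2) = 2.727888
Backward induction: V(k, i) = exp(-r*dt) * [p * V(k+1, i) + (1-p) * V(k+1, i+1)].
  V(1,0) = exp(-r*dt) * [p*0.000000 + (1-p)*0.740000] = 0.339403
  V(1,1) = exp(-r*dt) * [p*0.740000 + (1-p)*2.727888] = 1.640187
  V(0,0) = exp(-r*dt) * [p*0.339403 + (1-p)*1.640187] = 0.930708

Answer: Price = V(0,0) = 0.9307


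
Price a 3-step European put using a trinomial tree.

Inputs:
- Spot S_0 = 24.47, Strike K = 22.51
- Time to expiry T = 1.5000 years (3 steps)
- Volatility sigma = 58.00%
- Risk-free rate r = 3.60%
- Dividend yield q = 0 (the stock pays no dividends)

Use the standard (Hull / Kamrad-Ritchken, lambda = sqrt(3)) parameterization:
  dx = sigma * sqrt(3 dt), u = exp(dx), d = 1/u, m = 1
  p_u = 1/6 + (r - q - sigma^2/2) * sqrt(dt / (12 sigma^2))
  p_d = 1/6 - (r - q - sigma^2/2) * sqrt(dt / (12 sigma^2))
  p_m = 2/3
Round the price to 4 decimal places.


Answer: Price = V(0,0) = 4.5957

Derivation:
dt = T/N = 0.500000; dx = sigma*sqrt(3*dt) = 0.710352
u = exp(dx) = 2.034707; d = 1/u = 0.491471
p_u = 0.120140, p_m = 0.666667, p_d = 0.213193
Discount per step: exp(-r*dt) = 0.982161
Stock lattice S(k, j) with j the centered position index:
  k=0: S(0,+0) = 24.4700
  k=1: S(1,-1) = 12.0263; S(1,+0) = 24.4700; S(1,+1) = 49.7893
  k=2: S(2,-2) = 5.9106; S(2,-1) = 12.0263; S(2,+0) = 24.4700; S(2,+1) = 49.7893; S(2,+2) = 101.3066
  k=3: S(3,-3) = 2.9049; S(3,-2) = 5.9106; S(3,-1) = 12.0263; S(3,+0) = 24.4700; S(3,+1) = 49.7893; S(3,+2) = 101.3066; S(3,+3) = 206.1294
Terminal payoffs V(N, j) = max(K - S_T, 0):
  V(3,-3) = 19.605121; V(3,-2) = 16.599421; V(3,-1) = 10.483701; V(3,+0) = 0.000000; V(3,+1) = 0.000000; V(3,+2) = 0.000000; V(3,+3) = 0.000000
Backward induction: V(k, j) = exp(-r*dt) * [p_u * V(k+1, j+1) + p_m * V(k+1, j) + p_d * V(k+1, j-1)]
  V(2,-2) = exp(-r*dt) * [p_u*10.483701 + p_m*16.599421 + p_d*19.605121] = 16.211029
  V(2,-1) = exp(-r*dt) * [p_u*0.000000 + p_m*10.483701 + p_d*16.599421] = 10.340204
  V(2,+0) = exp(-r*dt) * [p_u*0.000000 + p_m*0.000000 + p_d*10.483701] = 2.195180
  V(2,+1) = exp(-r*dt) * [p_u*0.000000 + p_m*0.000000 + p_d*0.000000] = 0.000000
  V(2,+2) = exp(-r*dt) * [p_u*0.000000 + p_m*0.000000 + p_d*0.000000] = 0.000000
  V(1,-1) = exp(-r*dt) * [p_u*2.195180 + p_m*10.340204 + p_d*16.211029] = 10.423945
  V(1,+0) = exp(-r*dt) * [p_u*0.000000 + p_m*2.195180 + p_d*10.340204] = 3.602479
  V(1,+1) = exp(-r*dt) * [p_u*0.000000 + p_m*0.000000 + p_d*2.195180] = 0.459648
  V(0,+0) = exp(-r*dt) * [p_u*0.459648 + p_m*3.602479 + p_d*10.423945] = 4.595714


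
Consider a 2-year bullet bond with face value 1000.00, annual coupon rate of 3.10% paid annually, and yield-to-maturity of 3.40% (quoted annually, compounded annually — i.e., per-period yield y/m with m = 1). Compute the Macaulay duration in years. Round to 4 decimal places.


Coupon per period c = face * coupon_rate / m = 31.000000
Periods per year m = 1; per-period yield y/m = 0.034000
Number of cashflows N = 2
Cashflows (t years, CF_t, discount factor 1/(1+y/m)^(m*t), PV):
  t = 1.0000: CF_t = 31.000000, DF = 0.967118, PV = 29.980658
  t = 2.0000: CF_t = 1031.000000, DF = 0.935317, PV = 964.312037
Price P = sum_t PV_t = 994.292694
Macaulay numerator sum_t t * PV_t:
  t * PV_t at t = 1.0000: 29.980658
  t * PV_t at t = 2.0000: 1928.624074
Macaulay duration D = (sum_t t * PV_t) / P = 1958.604731 / 994.292694 = 1.969847

Answer: Macaulay duration = 1.9698 years


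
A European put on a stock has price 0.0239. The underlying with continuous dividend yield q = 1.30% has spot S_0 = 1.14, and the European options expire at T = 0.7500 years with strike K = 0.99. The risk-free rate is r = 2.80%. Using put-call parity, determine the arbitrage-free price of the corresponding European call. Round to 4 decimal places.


Put-call parity: C - P = S_0 * exp(-qT) - K * exp(-rT).
S_0 * exp(-qT) = 1.1400 * 0.99029738 = 1.12893901
K * exp(-rT) = 0.9900 * 0.97921896 = 0.96942677
C = P + S*exp(-qT) - K*exp(-rT)
C = 0.0239 + 1.12893901 - 0.96942677 = 0.1834

Answer: Call price = 0.1834


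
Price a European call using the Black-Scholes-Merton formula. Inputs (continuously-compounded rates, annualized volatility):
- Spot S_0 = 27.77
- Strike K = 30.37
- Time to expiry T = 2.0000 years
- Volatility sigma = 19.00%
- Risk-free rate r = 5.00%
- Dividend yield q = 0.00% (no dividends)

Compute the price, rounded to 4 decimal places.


d1 = (ln(S/K) + (r - q + 0.5*sigma^2) * T) / (sigma * sqrt(T)) = 0.17343105
d2 = d1 - sigma * sqrt(T) = -0.09526953
exp(-rT) = 0.90483742; exp(-qT) = 1.00000000
C = S_0 * exp(-qT) * N(d1) - K * exp(-rT) * N(d2)
N(d1) = 0.56884369; N(d2) = 0.46205037
C = 27.7700 * 1.00000000 * 0.56884369 - 30.3700 * 0.90483742 * 0.46205037 = 3.0997

Answer: Price = 3.0997


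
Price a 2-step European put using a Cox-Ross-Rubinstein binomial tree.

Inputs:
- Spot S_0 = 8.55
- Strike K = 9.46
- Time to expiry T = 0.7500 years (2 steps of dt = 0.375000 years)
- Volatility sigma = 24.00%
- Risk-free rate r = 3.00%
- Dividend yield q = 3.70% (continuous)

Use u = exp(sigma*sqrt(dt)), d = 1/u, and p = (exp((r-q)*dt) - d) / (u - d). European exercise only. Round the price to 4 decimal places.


Answer: Price = V(0,0) = 1.3397

Derivation:
dt = T/N = 0.375000
u = exp(sigma*sqrt(dt)) = 1.158319; d = 1/u = 0.863320
p = (exp((r-q)*dt) - d) / (u - d) = 0.454437
Discount per step: exp(-r*dt) = 0.988813
Stock lattice S(k, i) with i counting down-moves:
  k=0: S(0,0) = 8.5500
  k=1: S(1,0) = 9.9036; S(1,1) = 7.3814
  k=2: S(2,0) = 11.4715; S(2,1) = 8.5500; S(2,2) = 6.3725
Terminal payoffs V(N, i) = max(K - S_T, 0):
  V(2,0) = 0.000000; V(2,1) = 0.910000; V(2,2) = 3.087496
Backward induction: V(k, i) = exp(-r*dt) * [p * V(k+1, i) + (1-p) * V(k+1, i+1)].
  V(1,0) = exp(-r*dt) * [p*0.000000 + (1-p)*0.910000] = 0.490908
  V(1,1) = exp(-r*dt) * [p*0.910000 + (1-p)*3.087496] = 2.074491
  V(0,0) = exp(-r*dt) * [p*0.490908 + (1-p)*2.074491] = 1.339696


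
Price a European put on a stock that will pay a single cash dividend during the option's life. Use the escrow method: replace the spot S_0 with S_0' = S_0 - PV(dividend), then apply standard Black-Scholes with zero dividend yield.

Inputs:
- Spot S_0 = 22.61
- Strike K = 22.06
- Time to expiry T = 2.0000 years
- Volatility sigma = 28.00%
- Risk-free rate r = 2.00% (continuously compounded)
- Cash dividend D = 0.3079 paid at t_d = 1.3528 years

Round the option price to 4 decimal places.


PV(D) = D * exp(-r * t_d) = 0.3079 * 0.97330673 = 0.29968114
S_0' = S_0 - PV(D) = 22.6100 - 0.29968114 = 22.31031886
d1 = (ln(S_0'/K) + (r + sigma^2/2)*T) / (sigma*sqrt(T)) = 0.32749975
d2 = d1 - sigma*sqrt(T) = -0.06848004
exp(-rT) = 0.96078944
N(-d1) = 0.37164496; N(-d2) = 0.52729825
P = K * exp(-rT) * N(-d2) - S_0' * N(-d1) = 22.0600 * 0.96078944 * 0.52729825 - 22.31031886 * 0.37164496 = 2.8846

Answer: Price = 2.8846


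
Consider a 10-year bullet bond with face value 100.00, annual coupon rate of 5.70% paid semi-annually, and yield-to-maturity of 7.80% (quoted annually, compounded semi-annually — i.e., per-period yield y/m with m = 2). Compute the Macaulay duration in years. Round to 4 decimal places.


Coupon per period c = face * coupon_rate / m = 2.850000
Periods per year m = 2; per-period yield y/m = 0.039000
Number of cashflows N = 20
Cashflows (t years, CF_t, discount factor 1/(1+y/m)^(m*t), PV):
  t = 0.5000: CF_t = 2.850000, DF = 0.962464, PV = 2.743022
  t = 1.0000: CF_t = 2.850000, DF = 0.926337, PV = 2.640060
  t = 1.5000: CF_t = 2.850000, DF = 0.891566, PV = 2.540962
  t = 2.0000: CF_t = 2.850000, DF = 0.858100, PV = 2.445584
  t = 2.5000: CF_t = 2.850000, DF = 0.825890, PV = 2.353787
  t = 3.0000: CF_t = 2.850000, DF = 0.794889, PV = 2.265435
  t = 3.5000: CF_t = 2.850000, DF = 0.765052, PV = 2.180399
  t = 4.0000: CF_t = 2.850000, DF = 0.736335, PV = 2.098556
  t = 4.5000: CF_t = 2.850000, DF = 0.708696, PV = 2.019784
  t = 5.0000: CF_t = 2.850000, DF = 0.682094, PV = 1.943969
  t = 5.5000: CF_t = 2.850000, DF = 0.656491, PV = 1.871000
  t = 6.0000: CF_t = 2.850000, DF = 0.631849, PV = 1.800770
  t = 6.5000: CF_t = 2.850000, DF = 0.608132, PV = 1.733176
  t = 7.0000: CF_t = 2.850000, DF = 0.585305, PV = 1.668120
  t = 7.5000: CF_t = 2.850000, DF = 0.563335, PV = 1.605505
  t = 8.0000: CF_t = 2.850000, DF = 0.542190, PV = 1.545241
  t = 8.5000: CF_t = 2.850000, DF = 0.521838, PV = 1.487238
  t = 9.0000: CF_t = 2.850000, DF = 0.502250, PV = 1.431413
  t = 9.5000: CF_t = 2.850000, DF = 0.483398, PV = 1.377683
  t = 10.0000: CF_t = 102.850000, DF = 0.465253, PV = 47.851256
Price P = sum_t PV_t = 85.602962
Macaulay numerator sum_t t * PV_t:
  t * PV_t at t = 0.5000: 1.371511
  t * PV_t at t = 1.0000: 2.640060
  t * PV_t at t = 1.5000: 3.811443
  t * PV_t at t = 2.0000: 4.891169
  t * PV_t at t = 2.5000: 5.884467
  t * PV_t at t = 3.0000: 6.796305
  t * PV_t at t = 3.5000: 7.631397
  t * PV_t at t = 4.0000: 8.394222
  t * PV_t at t = 4.5000: 9.089028
  t * PV_t at t = 5.0000: 9.719846
  t * PV_t at t = 5.5000: 10.290501
  t * PV_t at t = 6.0000: 10.804621
  t * PV_t at t = 6.5000: 11.265646
  t * PV_t at t = 7.0000: 11.676837
  t * PV_t at t = 7.5000: 12.041287
  t * PV_t at t = 8.0000: 12.361924
  t * PV_t at t = 8.5000: 12.641525
  t * PV_t at t = 9.0000: 12.882718
  t * PV_t at t = 9.5000: 13.087993
  t * PV_t at t = 10.0000: 478.512564
Macaulay duration D = (sum_t t * PV_t) / P = 645.795066 / 85.602962 = 7.544074

Answer: Macaulay duration = 7.5441 years


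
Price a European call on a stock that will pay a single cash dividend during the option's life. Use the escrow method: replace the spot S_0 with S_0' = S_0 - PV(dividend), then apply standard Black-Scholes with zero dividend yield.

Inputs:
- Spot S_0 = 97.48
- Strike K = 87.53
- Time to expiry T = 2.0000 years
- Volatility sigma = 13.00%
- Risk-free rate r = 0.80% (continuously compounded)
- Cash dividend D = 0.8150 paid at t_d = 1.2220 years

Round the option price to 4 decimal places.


PV(D) = D * exp(-r * t_d) = 0.8150 * 0.99027163 = 0.80707138
S_0' = S_0 - PV(D) = 97.4800 - 0.80707138 = 96.67292862
d1 = (ln(S_0'/K) + (r + sigma^2/2)*T) / (sigma*sqrt(T)) = 0.71935506
d2 = d1 - sigma*sqrt(T) = 0.53550730
exp(-rT) = 0.98412732
N(d1) = 0.76403891; N(d2) = 0.70385044
C = S_0' * N(d1) - K * exp(-rT) * N(d2) = 96.67292862 * 0.76403891 - 87.5300 * 0.98412732 * 0.70385044 = 13.2317

Answer: Price = 13.2317


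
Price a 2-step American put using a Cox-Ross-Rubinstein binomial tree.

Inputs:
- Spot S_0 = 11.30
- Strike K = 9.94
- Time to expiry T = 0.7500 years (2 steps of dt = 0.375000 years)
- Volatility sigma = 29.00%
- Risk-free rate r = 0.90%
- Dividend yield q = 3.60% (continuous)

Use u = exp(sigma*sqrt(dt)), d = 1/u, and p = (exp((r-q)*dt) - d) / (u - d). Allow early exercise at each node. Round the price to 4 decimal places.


dt = T/N = 0.375000
u = exp(sigma*sqrt(dt)) = 1.194333; d = 1/u = 0.837287
p = (exp((r-q)*dt) - d) / (u - d) = 0.427505
Discount per step: exp(-r*dt) = 0.996631
Stock lattice S(k, i) with i counting down-moves:
  k=0: S(0,0) = 11.3000
  k=1: S(1,0) = 13.4960; S(1,1) = 9.4613
  k=2: S(2,0) = 16.1187; S(2,1) = 11.3000; S(2,2) = 7.9219
Terminal payoffs V(N, i) = max(K - S_T, 0):
  V(2,0) = 0.000000; V(2,1) = 0.000000; V(2,2) = 2.018135
Backward induction: V(k, i) = exp(-r*dt) * [p * V(k+1, i) + (1-p) * V(k+1, i+1)]; then take max(V_cont, immediate exercise) for American.
  V(1,0) = exp(-r*dt) * [p*0.000000 + (1-p)*0.000000] = 0.000000; exercise = 0.000000; V(1,0) = max -> 0.000000
  V(1,1) = exp(-r*dt) * [p*0.000000 + (1-p)*2.018135] = 1.151480; exercise = 0.478653; V(1,1) = max -> 1.151480
  V(0,0) = exp(-r*dt) * [p*0.000000 + (1-p)*1.151480] = 0.656996; exercise = 0.000000; V(0,0) = max -> 0.656996

Answer: Price = V(0,0) = 0.6570


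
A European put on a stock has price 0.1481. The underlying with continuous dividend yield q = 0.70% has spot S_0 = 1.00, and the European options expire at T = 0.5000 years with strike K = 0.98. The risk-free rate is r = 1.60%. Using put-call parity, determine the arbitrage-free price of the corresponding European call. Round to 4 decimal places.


Answer: Call price = 0.1724

Derivation:
Put-call parity: C - P = S_0 * exp(-qT) - K * exp(-rT).
S_0 * exp(-qT) = 1.0000 * 0.99650612 = 0.99650612
K * exp(-rT) = 0.9800 * 0.99203191 = 0.97219128
C = P + S*exp(-qT) - K*exp(-rT)
C = 0.1481 + 0.99650612 - 0.97219128 = 0.1724


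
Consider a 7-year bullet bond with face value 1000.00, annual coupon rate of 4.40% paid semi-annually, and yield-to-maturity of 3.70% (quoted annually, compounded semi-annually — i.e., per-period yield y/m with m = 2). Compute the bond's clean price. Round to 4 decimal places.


Coupon per period c = face * coupon_rate / m = 22.000000
Periods per year m = 2; per-period yield y/m = 0.018500
Number of cashflows N = 14
Cashflows (t years, CF_t, discount factor 1/(1+y/m)^(m*t), PV):
  t = 0.5000: CF_t = 22.000000, DF = 0.981836, PV = 21.600393
  t = 1.0000: CF_t = 22.000000, DF = 0.964002, PV = 21.208044
  t = 1.5000: CF_t = 22.000000, DF = 0.946492, PV = 20.822822
  t = 2.0000: CF_t = 22.000000, DF = 0.929300, PV = 20.444597
  t = 2.5000: CF_t = 22.000000, DF = 0.912420, PV = 20.073242
  t = 3.0000: CF_t = 22.000000, DF = 0.895847, PV = 19.708632
  t = 3.5000: CF_t = 22.000000, DF = 0.879575, PV = 19.350645
  t = 4.0000: CF_t = 22.000000, DF = 0.863598, PV = 18.999161
  t = 4.5000: CF_t = 22.000000, DF = 0.847912, PV = 18.654060
  t = 5.0000: CF_t = 22.000000, DF = 0.832510, PV = 18.315229
  t = 5.5000: CF_t = 22.000000, DF = 0.817389, PV = 17.982552
  t = 6.0000: CF_t = 22.000000, DF = 0.802542, PV = 17.655917
  t = 6.5000: CF_t = 22.000000, DF = 0.787964, PV = 17.335216
  t = 7.0000: CF_t = 1022.000000, DF = 0.773652, PV = 790.672127
Price P = sum_t PV_t = 1042.822635

Answer: Price = 1042.8226


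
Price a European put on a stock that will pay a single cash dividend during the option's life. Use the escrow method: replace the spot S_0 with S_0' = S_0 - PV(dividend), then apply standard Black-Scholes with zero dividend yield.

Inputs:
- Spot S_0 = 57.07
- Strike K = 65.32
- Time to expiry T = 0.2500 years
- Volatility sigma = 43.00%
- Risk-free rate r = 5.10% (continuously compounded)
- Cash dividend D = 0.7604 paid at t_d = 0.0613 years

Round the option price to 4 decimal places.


PV(D) = D * exp(-r * t_d) = 0.7604 * 0.99687858 = 0.75802647
S_0' = S_0 - PV(D) = 57.0700 - 0.75802647 = 56.31197353
d1 = (ln(S_0'/K) + (r + sigma^2/2)*T) / (sigma*sqrt(T)) = -0.52338875
d2 = d1 - sigma*sqrt(T) = -0.73838875
exp(-rT) = 0.98733094
N(-d1) = 0.69964813; N(-d2) = 0.76986088
P = K * exp(-rT) * N(-d2) - S_0' * N(-d1) = 65.3200 * 0.98733094 * 0.76986088 - 56.31197353 * 0.69964813 = 10.2517

Answer: Price = 10.2517


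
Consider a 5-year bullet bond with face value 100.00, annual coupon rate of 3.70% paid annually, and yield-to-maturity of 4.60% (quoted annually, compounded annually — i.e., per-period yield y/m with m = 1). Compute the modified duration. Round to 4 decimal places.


Coupon per period c = face * coupon_rate / m = 3.700000
Periods per year m = 1; per-period yield y/m = 0.046000
Number of cashflows N = 5
Cashflows (t years, CF_t, discount factor 1/(1+y/m)^(m*t), PV):
  t = 1.0000: CF_t = 3.700000, DF = 0.956023, PV = 3.537285
  t = 2.0000: CF_t = 3.700000, DF = 0.913980, PV = 3.381726
  t = 3.0000: CF_t = 3.700000, DF = 0.873786, PV = 3.233007
  t = 4.0000: CF_t = 3.700000, DF = 0.835359, PV = 3.090829
  t = 5.0000: CF_t = 103.700000, DF = 0.798623, PV = 82.817160
Price P = sum_t PV_t = 96.060007
First compute Macaulay numerator sum_t t * PV_t:
  t * PV_t at t = 1.0000: 3.537285
  t * PV_t at t = 2.0000: 6.763451
  t * PV_t at t = 3.0000: 9.699022
  t * PV_t at t = 4.0000: 12.363316
  t * PV_t at t = 5.0000: 414.085800
Macaulay duration D = 446.448874 / 96.060007 = 4.647604
Modified duration = D / (1 + y/m) = 4.647604 / (1 + 0.046000) = 4.443216

Answer: Modified duration = 4.4432


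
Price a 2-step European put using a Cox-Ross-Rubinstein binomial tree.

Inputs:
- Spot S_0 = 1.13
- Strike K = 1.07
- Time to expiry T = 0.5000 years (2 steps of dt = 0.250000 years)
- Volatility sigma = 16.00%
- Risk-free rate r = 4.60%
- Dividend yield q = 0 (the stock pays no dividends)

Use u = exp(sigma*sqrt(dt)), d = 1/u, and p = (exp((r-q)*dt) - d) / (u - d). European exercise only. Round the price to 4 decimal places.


Answer: Price = V(0,0) = 0.0210

Derivation:
dt = T/N = 0.250000
u = exp(sigma*sqrt(dt)) = 1.083287; d = 1/u = 0.923116
p = (exp((r-q)*dt) - d) / (u - d) = 0.552223
Discount per step: exp(-r*dt) = 0.988566
Stock lattice S(k, i) with i counting down-moves:
  k=0: S(0,0) = 1.1300
  k=1: S(1,0) = 1.2241; S(1,1) = 1.0431
  k=2: S(2,0) = 1.3261; S(2,1) = 1.1300; S(2,2) = 0.9629
Terminal payoffs V(N, i) = max(K - S_T, 0):
  V(2,0) = 0.000000; V(2,1) = 0.000000; V(2,2) = 0.107078
Backward induction: V(k, i) = exp(-r*dt) * [p * V(k+1, i) + (1-p) * V(k+1, i+1)].
  V(1,0) = exp(-r*dt) * [p*0.000000 + (1-p)*0.000000] = 0.000000
  V(1,1) = exp(-r*dt) * [p*0.000000 + (1-p)*0.107078] = 0.047399
  V(0,0) = exp(-r*dt) * [p*0.000000 + (1-p)*0.047399] = 0.020981


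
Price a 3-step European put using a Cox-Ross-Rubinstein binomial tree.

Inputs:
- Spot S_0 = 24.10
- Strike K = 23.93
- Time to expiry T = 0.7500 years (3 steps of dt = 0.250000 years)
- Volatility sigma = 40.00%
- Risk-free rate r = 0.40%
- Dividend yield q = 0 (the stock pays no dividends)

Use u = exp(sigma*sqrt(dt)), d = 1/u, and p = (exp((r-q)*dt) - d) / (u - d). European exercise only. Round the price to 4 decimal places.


Answer: Price = V(0,0) = 3.4529

Derivation:
dt = T/N = 0.250000
u = exp(sigma*sqrt(dt)) = 1.221403; d = 1/u = 0.818731
p = (exp((r-q)*dt) - d) / (u - d) = 0.452651
Discount per step: exp(-r*dt) = 0.999000
Stock lattice S(k, i) with i counting down-moves:
  k=0: S(0,0) = 24.1000
  k=1: S(1,0) = 29.4358; S(1,1) = 19.7314
  k=2: S(2,0) = 35.9530; S(2,1) = 24.1000; S(2,2) = 16.1547
  k=3: S(3,0) = 43.9131; S(3,1) = 29.4358; S(3,2) = 19.7314; S(3,3) = 13.2264
Terminal payoffs V(N, i) = max(K - S_T, 0):
  V(3,0) = 0.000000; V(3,1) = 0.000000; V(3,2) = 4.198589; V(3,3) = 10.703640
Backward induction: V(k, i) = exp(-r*dt) * [p * V(k+1, i) + (1-p) * V(k+1, i+1)].
  V(2,0) = exp(-r*dt) * [p*0.000000 + (1-p)*0.000000] = 0.000000
  V(2,1) = exp(-r*dt) * [p*0.000000 + (1-p)*4.198589] = 2.295798
  V(2,2) = exp(-r*dt) * [p*4.198589 + (1-p)*10.703640] = 7.751369
  V(1,0) = exp(-r*dt) * [p*0.000000 + (1-p)*2.295798] = 1.255348
  V(1,1) = exp(-r*dt) * [p*2.295798 + (1-p)*7.751369] = 5.276622
  V(0,0) = exp(-r*dt) * [p*1.255348 + (1-p)*5.276622] = 3.452935


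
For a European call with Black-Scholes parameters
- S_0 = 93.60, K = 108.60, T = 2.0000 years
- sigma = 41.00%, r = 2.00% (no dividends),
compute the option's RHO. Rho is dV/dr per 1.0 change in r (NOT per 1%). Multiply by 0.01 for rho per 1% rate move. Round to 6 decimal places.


d1 = 0.1025459637; d2 = -0.4772815969
phi(d1) = 0.3968502115; exp(-qT) = 1.0000000000; exp(-rT) = 0.9607894392
N(d2) = 0.3165808069
Rho = K*T*exp(-rT)*N(d2) = 108.6000 * 2.0000 * 0.9607894392 * 0.3165808069 = 66.065180

Answer: Rho = 66.065180


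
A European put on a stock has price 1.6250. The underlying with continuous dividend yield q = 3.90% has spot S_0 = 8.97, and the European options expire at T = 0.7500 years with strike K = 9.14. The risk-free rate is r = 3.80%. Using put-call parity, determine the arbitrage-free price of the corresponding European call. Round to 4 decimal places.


Put-call parity: C - P = S_0 * exp(-qT) - K * exp(-rT).
S_0 * exp(-qT) = 8.9700 * 0.97117364 = 8.71142756
K * exp(-rT) = 9.1400 * 0.97190229 = 8.88318697
C = P + S*exp(-qT) - K*exp(-rT)
C = 1.6250 + 8.71142756 - 8.88318697 = 1.4532

Answer: Call price = 1.4532


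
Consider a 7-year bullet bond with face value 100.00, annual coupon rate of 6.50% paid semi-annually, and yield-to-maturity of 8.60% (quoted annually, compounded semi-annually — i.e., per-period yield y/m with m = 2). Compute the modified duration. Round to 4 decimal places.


Answer: Modified duration = 5.4114

Derivation:
Coupon per period c = face * coupon_rate / m = 3.250000
Periods per year m = 2; per-period yield y/m = 0.043000
Number of cashflows N = 14
Cashflows (t years, CF_t, discount factor 1/(1+y/m)^(m*t), PV):
  t = 0.5000: CF_t = 3.250000, DF = 0.958773, PV = 3.116012
  t = 1.0000: CF_t = 3.250000, DF = 0.919245, PV = 2.987547
  t = 1.5000: CF_t = 3.250000, DF = 0.881347, PV = 2.864379
  t = 2.0000: CF_t = 3.250000, DF = 0.845012, PV = 2.746288
  t = 2.5000: CF_t = 3.250000, DF = 0.810174, PV = 2.633066
  t = 3.0000: CF_t = 3.250000, DF = 0.776773, PV = 2.524512
  t = 3.5000: CF_t = 3.250000, DF = 0.744749, PV = 2.420434
  t = 4.0000: CF_t = 3.250000, DF = 0.714045, PV = 2.320646
  t = 4.5000: CF_t = 3.250000, DF = 0.684607, PV = 2.224972
  t = 5.0000: CF_t = 3.250000, DF = 0.656382, PV = 2.133243
  t = 5.5000: CF_t = 3.250000, DF = 0.629322, PV = 2.045295
  t = 6.0000: CF_t = 3.250000, DF = 0.603376, PV = 1.960973
  t = 6.5000: CF_t = 3.250000, DF = 0.578501, PV = 1.880128
  t = 7.0000: CF_t = 103.250000, DF = 0.554651, PV = 57.267700
Price P = sum_t PV_t = 89.125195
First compute Macaulay numerator sum_t t * PV_t:
  t * PV_t at t = 0.5000: 1.558006
  t * PV_t at t = 1.0000: 2.987547
  t * PV_t at t = 1.5000: 4.296568
  t * PV_t at t = 2.0000: 5.492577
  t * PV_t at t = 2.5000: 6.582666
  t * PV_t at t = 3.0000: 7.573537
  t * PV_t at t = 3.5000: 8.471518
  t * PV_t at t = 4.0000: 9.282584
  t * PV_t at t = 4.5000: 10.012375
  t * PV_t at t = 5.0000: 10.666214
  t * PV_t at t = 5.5000: 11.249123
  t * PV_t at t = 6.0000: 11.765839
  t * PV_t at t = 6.5000: 12.220830
  t * PV_t at t = 7.0000: 400.873901
Macaulay duration D = 503.033285 / 89.125195 = 5.644120
Modified duration = D / (1 + y/m) = 5.644120 / (1 + 0.043000) = 5.411428


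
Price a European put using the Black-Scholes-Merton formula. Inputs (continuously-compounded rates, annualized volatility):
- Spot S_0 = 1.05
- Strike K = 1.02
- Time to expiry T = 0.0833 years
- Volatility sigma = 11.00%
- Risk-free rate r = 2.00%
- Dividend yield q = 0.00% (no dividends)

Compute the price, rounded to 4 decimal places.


d1 = (ln(S/K) + (r - q + 0.5*sigma^2) * T) / (sigma * sqrt(T)) = 0.98140314
d2 = d1 - sigma * sqrt(T) = 0.94965523
exp(-rT) = 0.99833539; exp(-qT) = 1.00000000
P = K * exp(-rT) * N(-d2) - S_0 * exp(-qT) * N(-d1)
N(-d1) = 0.16319699; N(-d2) = 0.17114373
P = 1.0200 * 0.99833539 * 0.17114373 - 1.0500 * 1.00000000 * 0.16319699 = 0.0029

Answer: Price = 0.0029


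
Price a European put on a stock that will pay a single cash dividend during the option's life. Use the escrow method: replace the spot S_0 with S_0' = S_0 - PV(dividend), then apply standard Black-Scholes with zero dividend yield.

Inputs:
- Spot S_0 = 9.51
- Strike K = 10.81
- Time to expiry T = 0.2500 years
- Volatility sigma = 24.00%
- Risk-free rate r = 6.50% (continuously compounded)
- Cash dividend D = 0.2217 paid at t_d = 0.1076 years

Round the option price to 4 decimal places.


PV(D) = D * exp(-r * t_d) = 0.2217 * 0.99303040 = 0.22015484
S_0' = S_0 - PV(D) = 9.5100 - 0.22015484 = 9.28984516
d1 = (ln(S_0'/K) + (r + sigma^2/2)*T) / (sigma*sqrt(T)) = -1.06749789
d2 = d1 - sigma*sqrt(T) = -1.18749789
exp(-rT) = 0.98388132
N(-d1) = 0.85712647; N(-d2) = 0.88248436
P = K * exp(-rT) * N(-d2) - S_0' * N(-d1) = 10.8100 * 0.98388132 * 0.88248436 - 9.28984516 * 0.85712647 = 1.4233

Answer: Price = 1.4233


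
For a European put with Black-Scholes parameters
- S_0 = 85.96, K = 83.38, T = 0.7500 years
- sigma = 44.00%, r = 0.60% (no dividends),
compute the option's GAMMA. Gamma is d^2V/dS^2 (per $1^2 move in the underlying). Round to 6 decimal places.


Answer: Gamma = 0.011704

Derivation:
d1 = 0.2823074842; d2 = -0.0987436935
phi(d1) = 0.3833575053; exp(-qT) = 1.0000000000; exp(-rT) = 0.9955101098
Gamma = exp(-qT) * phi(d1) / (S * sigma * sqrt(T)) = 1.0000000000 * 0.3833575053 / (85.9600 * 0.4400 * 0.8660254038) = 0.011704


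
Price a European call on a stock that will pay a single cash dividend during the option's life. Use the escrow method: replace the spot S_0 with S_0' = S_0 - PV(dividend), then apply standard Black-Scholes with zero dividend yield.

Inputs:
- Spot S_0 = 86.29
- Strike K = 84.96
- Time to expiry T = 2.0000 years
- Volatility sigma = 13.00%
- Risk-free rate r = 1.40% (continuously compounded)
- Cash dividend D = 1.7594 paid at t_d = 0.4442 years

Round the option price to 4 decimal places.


Answer: Price = 7.1330

Derivation:
PV(D) = D * exp(-r * t_d) = 1.7594 * 0.99380050 = 1.74849259
S_0' = S_0 - PV(D) = 86.2900 - 1.74849259 = 84.54150741
d1 = (ln(S_0'/K) + (r + sigma^2/2)*T) / (sigma*sqrt(T)) = 0.21736500
d2 = d1 - sigma*sqrt(T) = 0.03351723
exp(-rT) = 0.97238837
N(d1) = 0.58603805; N(d2) = 0.51336894
C = S_0' * N(d1) - K * exp(-rT) * N(d2) = 84.54150741 * 0.58603805 - 84.9600 * 0.97238837 * 0.51336894 = 7.1330


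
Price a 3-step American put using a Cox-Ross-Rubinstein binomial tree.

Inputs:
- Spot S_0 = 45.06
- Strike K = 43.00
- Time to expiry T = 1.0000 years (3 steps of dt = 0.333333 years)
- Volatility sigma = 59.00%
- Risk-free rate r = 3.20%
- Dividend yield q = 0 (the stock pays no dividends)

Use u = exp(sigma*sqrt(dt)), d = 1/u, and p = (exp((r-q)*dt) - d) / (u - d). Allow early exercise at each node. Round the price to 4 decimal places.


dt = T/N = 0.333333
u = exp(sigma*sqrt(dt)) = 1.405842; d = 1/u = 0.711317
p = (exp((r-q)*dt) - d) / (u - d) = 0.431095
Discount per step: exp(-r*dt) = 0.989390
Stock lattice S(k, i) with i counting down-moves:
  k=0: S(0,0) = 45.0600
  k=1: S(1,0) = 63.3473; S(1,1) = 32.0520
  k=2: S(2,0) = 89.0563; S(2,1) = 45.0600; S(2,2) = 22.7991
  k=3: S(3,0) = 125.1991; S(3,1) = 63.3473; S(3,2) = 32.0520; S(3,3) = 16.2174
Terminal payoffs V(N, i) = max(K - S_T, 0):
  V(3,0) = 0.000000; V(3,1) = 0.000000; V(3,2) = 10.948042; V(3,3) = 26.782596
Backward induction: V(k, i) = exp(-r*dt) * [p * V(k+1, i) + (1-p) * V(k+1, i+1)]; then take max(V_cont, immediate exercise) for American.
  V(2,0) = exp(-r*dt) * [p*0.000000 + (1-p)*0.000000] = 0.000000; exercise = 0.000000; V(2,0) = max -> 0.000000
  V(2,1) = exp(-r*dt) * [p*0.000000 + (1-p)*10.948042] = 6.162310; exercise = 0.000000; V(2,1) = max -> 6.162310
  V(2,2) = exp(-r*dt) * [p*10.948042 + (1-p)*26.782596] = 19.744658; exercise = 20.200887; V(2,2) = max -> 20.200887
  V(1,0) = exp(-r*dt) * [p*0.000000 + (1-p)*6.162310] = 3.468571; exercise = 0.000000; V(1,0) = max -> 3.468571
  V(1,1) = exp(-r*dt) * [p*6.162310 + (1-p)*20.200887] = 13.998803; exercise = 10.948042; V(1,1) = max -> 13.998803
  V(0,0) = exp(-r*dt) * [p*3.468571 + (1-p)*13.998803] = 9.358908; exercise = 0.000000; V(0,0) = max -> 9.358908

Answer: Price = V(0,0) = 9.3589
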